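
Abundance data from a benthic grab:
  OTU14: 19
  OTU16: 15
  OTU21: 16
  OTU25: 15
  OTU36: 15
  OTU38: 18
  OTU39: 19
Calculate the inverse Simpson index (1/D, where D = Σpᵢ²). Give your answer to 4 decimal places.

6.9241

Total N = 19+15+16+15+15+18+19 = 117, so the proportions are 0.16239316, 0.12820513, 0.13675214, 0.12820513, 0.12820513, 0.15384615, 0.16239316 (working shown to 8 dp, full precision carried).
D = 0.16239316² + 0.12820513² + 0.13675214² + 0.12820513² + 0.12820513² + 0.15384615² + 0.16239316² = 0.02637154 + 0.01643655 + 0.01870115 + 0.01643655 + 0.01643655 + 0.02366864 + 0.02637154 = 0.14442253.
So 1/D = 6.924127, i.e. 6.9241 to 4 decimal places.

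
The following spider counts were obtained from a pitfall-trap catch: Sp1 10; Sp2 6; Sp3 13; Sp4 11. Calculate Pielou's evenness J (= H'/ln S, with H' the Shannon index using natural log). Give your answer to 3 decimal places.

Total N = 10+6+13+11 = 40, so the proportions are 0.25, 0.15, 0.325, 0.275 (working shown to 5 dp, full precision carried).
H' = −Σ pᵢ ln pᵢ = −((-0.34657) + (-0.28457) + (-0.36528) + (-0.35502)) = 1.35144.
With S = 4 species, ln S = 1.38629, so J = 1.35144/1.38629 = 0.97486, i.e. 0.975 to 3 decimal places.

0.975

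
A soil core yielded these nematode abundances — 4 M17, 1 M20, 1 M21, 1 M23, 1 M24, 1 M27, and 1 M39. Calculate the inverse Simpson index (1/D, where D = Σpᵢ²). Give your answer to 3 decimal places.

4.545

Total N = 4+1+1+1+1+1+1 = 10, so the proportions are 0.4, 0.1, 0.1, 0.1, 0.1, 0.1, 0.1 (working shown to 7 dp, full precision carried).
D = 0.4² + 0.1² + 0.1² + 0.1² + 0.1² + 0.1² + 0.1² = 0.1600000 + 0.0100000 + 0.0100000 + 0.0100000 + 0.0100000 + 0.0100000 + 0.0100000 = 0.2200000.
So 1/D = 4.54545, i.e. 4.545 to 3 decimal places.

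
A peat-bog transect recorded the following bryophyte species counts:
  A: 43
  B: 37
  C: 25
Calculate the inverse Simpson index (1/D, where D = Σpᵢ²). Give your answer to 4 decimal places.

Total N = 43+37+25 = 105, so the proportions are 0.4095238, 0.352381, 0.2380952 (working shown to 7 dp, full precision carried).
D = 0.4095238² + 0.352381² + 0.2380952² = 0.1677098 + 0.1241723 + 0.0566893 = 0.3485714.
So 1/D = 2.868852, i.e. 2.8689 to 4 decimal places.

2.8689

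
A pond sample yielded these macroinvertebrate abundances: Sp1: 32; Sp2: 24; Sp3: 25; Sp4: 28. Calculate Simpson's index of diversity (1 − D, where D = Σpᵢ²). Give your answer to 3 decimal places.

Total N = 32+24+25+28 = 109, so the proportions are 0.29358, 0.22018, 0.22936, 0.25688 (working shown to 5 dp, full precision carried).
D = 0.29358² + 0.22018² + 0.22936² + 0.25688² = 0.08619 + 0.04848 + 0.05260 + 0.06599 = 0.25326.
So 1 − D = 0.74674, i.e. 0.747 to 3 decimal places.

0.747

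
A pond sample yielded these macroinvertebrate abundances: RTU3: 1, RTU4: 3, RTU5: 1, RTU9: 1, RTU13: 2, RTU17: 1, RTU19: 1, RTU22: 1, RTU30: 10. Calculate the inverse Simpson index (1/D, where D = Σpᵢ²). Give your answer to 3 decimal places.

3.706

Total N = 1+3+1+1+2+1+1+1+10 = 21, so the proportions are 0.047619, 0.1428571, 0.047619, 0.047619, 0.0952381, 0.047619, 0.047619, 0.047619, 0.4761905 (working shown to 7 dp, full precision carried).
D = 0.047619² + 0.1428571² + 0.047619² + 0.047619² + 0.0952381² + 0.047619² + 0.047619² + 0.047619² + 0.4761905² = 0.0022676 + 0.0204082 + 0.0022676 + 0.0022676 + 0.0090703 + 0.0022676 + 0.0022676 + 0.0022676 + 0.2267574 = 0.2698413.
So 1/D = 3.70588, i.e. 3.706 to 3 decimal places.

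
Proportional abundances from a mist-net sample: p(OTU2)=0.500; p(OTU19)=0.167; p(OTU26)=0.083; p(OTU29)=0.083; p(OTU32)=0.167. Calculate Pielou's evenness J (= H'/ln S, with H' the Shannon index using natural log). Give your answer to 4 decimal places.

H' = −Σ pᵢ ln pᵢ = −((-0.346574) + (-0.298890) + (-0.206580) + (-0.206580) + (-0.298890)) = 1.357514 (working shown to 6 dp, full precision carried).
With S = 5 species, ln S = 1.609438, so J = 1.357514/1.609438 = 0.843471, i.e. 0.8435 to 4 decimal places.

0.8435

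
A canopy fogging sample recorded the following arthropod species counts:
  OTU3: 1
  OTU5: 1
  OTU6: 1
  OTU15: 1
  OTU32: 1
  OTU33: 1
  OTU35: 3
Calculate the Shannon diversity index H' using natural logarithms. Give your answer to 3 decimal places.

Total N = 1+1+1+1+1+1+3 = 9, so the proportions are 0.11111, 0.11111, 0.11111, 0.11111, 0.11111, 0.11111, 0.33333 (working shown to 5 dp, full precision carried).
Each pᵢ ln pᵢ term: 0.11111×(-2.19722)=-0.24414, 0.11111×(-2.19722)=-0.24414, 0.11111×(-2.19722)=-0.24414, 0.11111×(-2.19722)=-0.24414, 0.11111×(-2.19722)=-0.24414, 0.11111×(-2.19722)=-0.24414, 0.33333×(-1.09861)=-0.36620.
Sum = -1.83102, so H' = 1.831.

1.831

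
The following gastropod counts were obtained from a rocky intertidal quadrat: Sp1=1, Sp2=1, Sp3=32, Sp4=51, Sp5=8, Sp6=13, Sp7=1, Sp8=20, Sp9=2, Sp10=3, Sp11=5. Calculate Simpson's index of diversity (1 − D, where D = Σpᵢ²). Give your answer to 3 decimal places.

Total N = 1+1+32+51+8+13+1+20+2+3+5 = 137, so the proportions are 0.0073, 0.0073, 0.23358, 0.37226, 0.05839, 0.09489, 0.0073, 0.14599, 0.0146, 0.0219, 0.0365 (working shown to 5 dp, full precision carried).
D = 0.0073² + 0.0073² + 0.23358² + 0.37226² + 0.05839² + 0.09489² + 0.0073² + 0.14599² + 0.0146² + 0.0219² + 0.0365² = 0.00005 + 0.00005 + 0.05456 + 0.13858 + 0.00341 + 0.00900 + 0.00005 + 0.02131 + 0.00021 + 0.00048 + 0.00133 = 0.22905.
So 1 − D = 0.77095, i.e. 0.771 to 3 decimal places.

0.771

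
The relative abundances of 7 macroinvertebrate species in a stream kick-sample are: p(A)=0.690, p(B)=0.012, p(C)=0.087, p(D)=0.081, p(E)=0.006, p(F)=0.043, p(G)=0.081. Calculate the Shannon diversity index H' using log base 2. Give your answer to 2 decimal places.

1.58

Each pᵢ log₂ pᵢ term (working shown to 4 dp, full precision carried): 0.69×(-0.5353)=-0.3694, 0.012×(-6.3808)=-0.0766, 0.087×(-3.5228)=-0.3065, 0.081×(-3.6259)=-0.2937, 0.006×(-7.3808)=-0.0443, 0.043×(-4.5395)=-0.1952, 0.081×(-3.6259)=-0.2937.
Sum = -1.5793, so H' = 1.58.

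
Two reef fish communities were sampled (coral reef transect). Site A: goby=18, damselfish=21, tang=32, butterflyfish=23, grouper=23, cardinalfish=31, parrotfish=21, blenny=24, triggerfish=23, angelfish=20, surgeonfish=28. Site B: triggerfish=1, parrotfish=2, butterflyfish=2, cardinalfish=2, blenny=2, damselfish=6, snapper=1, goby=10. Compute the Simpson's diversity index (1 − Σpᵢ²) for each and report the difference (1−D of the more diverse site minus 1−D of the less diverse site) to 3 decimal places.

Site A: N=264, proportions 0.06818, 0.07955, 0.12121, 0.08712, 0.08712, 0.11742, 0.07955, 0.09091, 0.08712, 0.07576, 0.10606, giving 1−D = 0.90619 (working shown to 5 dp, full precision carried).
Site B: N=26, proportions 0.03846, 0.07692, 0.07692, 0.07692, 0.07692, 0.23077, 0.03846, 0.38462, giving 1−D = 0.77219.
Difference = |0.90619 − 0.77219| = 0.13400, i.e. 0.134 to 3 decimal places.

0.134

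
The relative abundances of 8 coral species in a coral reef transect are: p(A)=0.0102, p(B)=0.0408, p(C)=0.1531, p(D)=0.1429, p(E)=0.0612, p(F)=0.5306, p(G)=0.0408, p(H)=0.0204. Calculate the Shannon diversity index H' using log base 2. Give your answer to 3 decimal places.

2.106

Each pᵢ log₂ pᵢ term (working shown to 5 dp, full precision carried): 0.0102×(-6.61529)=-0.06748, 0.0408×(-4.61529)=-0.18830, 0.1531×(-2.70745)=-0.41451, 0.1429×(-2.80692)=-0.40111, 0.0612×(-4.03032)=-0.24666, 0.5306×(-0.91430)=-0.48513, 0.0408×(-4.61529)=-0.18830, 0.0204×(-5.61529)=-0.11455.
Sum = -2.10604, so H' = 2.106.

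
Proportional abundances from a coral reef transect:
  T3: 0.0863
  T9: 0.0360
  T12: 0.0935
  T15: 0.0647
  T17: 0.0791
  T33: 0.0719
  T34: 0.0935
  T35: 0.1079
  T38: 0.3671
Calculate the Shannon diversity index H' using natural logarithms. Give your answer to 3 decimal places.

1.949

Each pᵢ ln pᵢ term (working shown to 5 dp, full precision carried): 0.0863×(-2.44993)=-0.21143, 0.036×(-3.32424)=-0.11967, 0.0935×(-2.36979)=-0.22158, 0.0647×(-2.73799)=-0.17715, 0.0791×(-2.53704)=-0.20068, 0.0719×(-2.63248)=-0.18928, 0.0935×(-2.36979)=-0.22158, 0.1079×(-2.22655)=-0.24024, 0.3671×(-1.00212)=-0.36788.
Sum = -1.94948, so H' = 1.949.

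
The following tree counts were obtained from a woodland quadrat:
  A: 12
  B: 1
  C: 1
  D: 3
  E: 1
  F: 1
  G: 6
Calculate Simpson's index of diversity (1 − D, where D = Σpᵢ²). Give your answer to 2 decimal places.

0.69

Total N = 12+1+1+3+1+1+6 = 25, so the proportions are 0.48, 0.04, 0.04, 0.12, 0.04, 0.04, 0.24 (working shown to 4 dp, full precision carried).
D = 0.48² + 0.04² + 0.04² + 0.12² + 0.04² + 0.04² + 0.24² = 0.2304 + 0.0016 + 0.0016 + 0.0144 + 0.0016 + 0.0016 + 0.0576 = 0.3088.
So 1 − D = 0.6912, i.e. 0.69 to 2 decimal places.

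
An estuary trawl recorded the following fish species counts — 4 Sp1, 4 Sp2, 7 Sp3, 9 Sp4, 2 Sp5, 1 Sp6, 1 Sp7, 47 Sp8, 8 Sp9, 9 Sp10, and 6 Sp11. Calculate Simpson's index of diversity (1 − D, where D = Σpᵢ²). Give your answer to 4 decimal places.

Total N = 4+4+7+9+2+1+1+47+8+9+6 = 98, so the proportions are 0.040816, 0.040816, 0.071429, 0.091837, 0.020408, 0.010204, 0.010204, 0.479592, 0.081633, 0.091837, 0.061224 (working shown to 6 dp, full precision carried).
D = 0.040816² + 0.040816² + 0.071429² + 0.091837² + 0.020408² + 0.010204² + 0.010204² + 0.479592² + 0.081633² + 0.091837² + 0.061224² = 0.001666 + 0.001666 + 0.005102 + 0.008434 + 0.000416 + 0.000104 + 0.000104 + 0.230008 + 0.006664 + 0.008434 + 0.003748 = 0.266347.
So 1 − D = 0.733653, i.e. 0.7337 to 4 decimal places.

0.7337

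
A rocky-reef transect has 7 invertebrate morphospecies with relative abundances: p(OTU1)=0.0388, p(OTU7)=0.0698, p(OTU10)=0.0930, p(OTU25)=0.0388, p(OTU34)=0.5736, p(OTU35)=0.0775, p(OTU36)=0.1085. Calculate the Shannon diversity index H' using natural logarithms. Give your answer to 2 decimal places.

1.42

Each pᵢ ln pᵢ term (working shown to 4 dp, full precision carried): 0.0388×(-3.2493)=-0.1261, 0.0698×(-2.6621)=-0.1858, 0.093×(-2.3752)=-0.2209, 0.0388×(-3.2493)=-0.1261, 0.5736×(-0.5558)=-0.3188, 0.0775×(-2.5575)=-0.1982, 0.1085×(-2.2210)=-0.2410.
Sum = -1.4169, so H' = 1.42.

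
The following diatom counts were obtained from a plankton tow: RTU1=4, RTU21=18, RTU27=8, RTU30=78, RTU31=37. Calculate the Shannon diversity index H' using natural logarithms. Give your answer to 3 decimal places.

Total N = 4+18+8+78+37 = 145, so the proportions are 0.02759, 0.12414, 0.05517, 0.53793, 0.25517 (working shown to 5 dp, full precision carried).
Each pᵢ ln pᵢ term: 0.02759×(-3.59044)=-0.09905, 0.12414×(-2.08636)=-0.25900, 0.05517×(-2.89729)=-0.15985, 0.53793×(-0.62002)=-0.33353, 0.25517×(-1.36582)=-0.34852.
Sum = -1.19994, so H' = 1.200.

1.200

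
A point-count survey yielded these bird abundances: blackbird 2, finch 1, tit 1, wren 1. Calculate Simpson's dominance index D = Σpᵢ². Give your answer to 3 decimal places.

0.280

Total N = 2+1+1+1 = 5, so the proportions are 0.4, 0.2, 0.2, 0.2 (working shown to 5 dp, full precision carried).
D = 0.4² + 0.2² + 0.2² + 0.2² = 0.16000 + 0.04000 + 0.04000 + 0.04000 = 0.28000.
To 3 decimal places, D = 0.280.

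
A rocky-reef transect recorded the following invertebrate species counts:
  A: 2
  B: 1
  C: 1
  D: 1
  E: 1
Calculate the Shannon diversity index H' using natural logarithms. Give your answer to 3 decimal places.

Total N = 2+1+1+1+1 = 6, so the proportions are 0.33333, 0.16667, 0.16667, 0.16667, 0.16667 (working shown to 5 dp, full precision carried).
Each pᵢ ln pᵢ term: 0.33333×(-1.09861)=-0.36620, 0.16667×(-1.79176)=-0.29863, 0.16667×(-1.79176)=-0.29863, 0.16667×(-1.79176)=-0.29863, 0.16667×(-1.79176)=-0.29863.
Sum = -1.56071, so H' = 1.561.

1.561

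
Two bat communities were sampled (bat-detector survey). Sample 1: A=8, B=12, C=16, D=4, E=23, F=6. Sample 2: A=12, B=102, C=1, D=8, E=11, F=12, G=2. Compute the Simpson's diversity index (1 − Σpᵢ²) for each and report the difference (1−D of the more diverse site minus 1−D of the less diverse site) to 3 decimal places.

Sample 1: N=69, proportions 0.11594, 0.17391, 0.23188, 0.05797, 0.33333, 0.08696, giving 1−D = 0.78051 (working shown to 5 dp, full precision carried).
Sample 2: N=148, proportions 0.08108, 0.68919, 0.00676, 0.05405, 0.07432, 0.08108, 0.01351, giving 1−D = 0.50320.
Difference = |0.78051 − 0.50320| = 0.27731, i.e. 0.277 to 3 decimal places.

0.277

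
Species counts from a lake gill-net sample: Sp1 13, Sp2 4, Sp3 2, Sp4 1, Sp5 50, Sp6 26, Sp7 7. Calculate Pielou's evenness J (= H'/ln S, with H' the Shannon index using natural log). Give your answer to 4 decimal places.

Total N = 13+4+2+1+50+26+7 = 103, so the proportions are 0.126214, 0.038835, 0.019417, 0.009709, 0.485437, 0.252427, 0.067961 (working shown to 6 dp, full precision carried).
H' = −Σ pᵢ ln pᵢ = −((-0.261234) + (-0.126153) + (-0.076536) + (-0.044997) + (-0.350828) + (-0.347499) + (-0.182735)) = 1.389983.
With S = 7 species, ln S = 1.945910, so J = 1.389983/1.945910 = 0.714310, i.e. 0.7143 to 4 decimal places.

0.7143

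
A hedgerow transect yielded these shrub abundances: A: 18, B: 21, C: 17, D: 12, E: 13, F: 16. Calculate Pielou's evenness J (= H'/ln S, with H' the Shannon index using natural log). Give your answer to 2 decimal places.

Total N = 18+21+17+12+13+16 = 97, so the proportions are 0.1856, 0.2165, 0.1753, 0.1237, 0.134, 0.1649 (working shown to 4 dp, full precision carried).
H' = −Σ pᵢ ln pᵢ = −((-0.3126) + (-0.3313) + (-0.3052) + (-0.2585) + (-0.2693) + (-0.2973)) = 1.7742.
With S = 6 species, ln S = 1.7918, so J = 1.7742/1.7918 = 0.9902, i.e. 0.99 to 2 decimal places.

0.99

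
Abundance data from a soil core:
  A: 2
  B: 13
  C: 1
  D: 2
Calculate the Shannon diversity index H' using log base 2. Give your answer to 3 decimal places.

1.275

Total N = 2+13+1+2 = 18, so the proportions are 0.11111, 0.72222, 0.05556, 0.11111 (working shown to 5 dp, full precision carried).
Each pᵢ log₂ pᵢ term: 0.11111×(-3.16993)=-0.35221, 0.72222×(-0.46949)=-0.33907, 0.05556×(-4.16993)=-0.23166, 0.11111×(-3.16993)=-0.35221.
Sum = -1.27516, so H' = 1.275.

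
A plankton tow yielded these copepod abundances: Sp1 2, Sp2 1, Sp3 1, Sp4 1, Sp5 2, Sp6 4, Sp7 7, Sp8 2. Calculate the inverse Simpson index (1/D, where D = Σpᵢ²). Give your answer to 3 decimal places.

5.000

Total N = 2+1+1+1+2+4+7+2 = 20, so the proportions are 0.1, 0.05, 0.05, 0.05, 0.1, 0.2, 0.35, 0.1 (working shown to 7 dp, full precision carried).
D = 0.1² + 0.05² + 0.05² + 0.05² + 0.1² + 0.2² + 0.35² + 0.1² = 0.0100000 + 0.0025000 + 0.0025000 + 0.0025000 + 0.0100000 + 0.0400000 + 0.1225000 + 0.0100000 = 0.2000000.
So 1/D = 5.00000, i.e. 5.000 to 3 decimal places.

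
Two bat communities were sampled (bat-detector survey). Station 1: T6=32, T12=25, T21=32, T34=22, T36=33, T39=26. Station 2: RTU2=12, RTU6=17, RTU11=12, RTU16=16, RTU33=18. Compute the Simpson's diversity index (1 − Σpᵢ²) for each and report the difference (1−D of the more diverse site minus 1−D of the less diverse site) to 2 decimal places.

Station 1: N=170, proportions 0.1882, 0.1471, 0.1882, 0.1294, 0.1941, 0.1529, giving 1−D = 0.8297 (working shown to 4 dp, full precision carried).
Station 2: N=75, proportions 0.16, 0.2267, 0.16, 0.2133, 0.24, giving 1−D = 0.7943.
Difference = |0.8297 − 0.7943| = 0.0354, i.e. 0.04 to 2 decimal places.

0.04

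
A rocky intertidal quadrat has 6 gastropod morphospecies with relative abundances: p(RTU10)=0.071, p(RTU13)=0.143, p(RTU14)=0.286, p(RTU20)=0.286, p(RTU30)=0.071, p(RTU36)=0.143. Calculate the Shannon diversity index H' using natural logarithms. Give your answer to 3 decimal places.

1.648

Each pᵢ ln pᵢ term (working shown to 5 dp, full precision carried): 0.071×(-2.64508)=-0.18780, 0.143×(-1.94491)=-0.27812, 0.286×(-1.25176)=-0.35800, 0.286×(-1.25176)=-0.35800, 0.071×(-2.64508)=-0.18780, 0.143×(-1.94491)=-0.27812.
Sum = -1.64785, so H' = 1.648.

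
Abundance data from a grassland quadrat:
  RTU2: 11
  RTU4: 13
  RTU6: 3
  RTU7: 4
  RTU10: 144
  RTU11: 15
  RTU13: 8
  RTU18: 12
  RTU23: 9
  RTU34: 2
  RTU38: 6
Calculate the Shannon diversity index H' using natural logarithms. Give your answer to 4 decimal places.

Total N = 11+13+3+4+144+15+8+12+9+2+6 = 227, so the proportions are 0.048458, 0.057269, 0.013216, 0.017621, 0.634361, 0.066079, 0.035242, 0.052863, 0.039648, 0.008811, 0.026432 (working shown to 6 dp, full precision carried).
Each pᵢ ln pᵢ term: 0.048458×(-3.027055)=-0.146685, 0.057269×(-2.860001)=-0.163789, 0.013216×(-4.326338)=-0.057176, 0.017621×(-4.038656)=-0.071166, 0.634361×(-0.455137)=-0.288721, 0.066079×(-2.716900)=-0.179531, 0.035242×(-3.345508)=-0.117903, 0.052863×(-2.940043)=-0.155421, 0.039648×(-3.227725)=-0.127971, 0.008811×(-4.731803)=-0.041690, 0.026432×(-3.633191)=-0.096031.
Sum = -1.446085, so H' = 1.4461.

1.4461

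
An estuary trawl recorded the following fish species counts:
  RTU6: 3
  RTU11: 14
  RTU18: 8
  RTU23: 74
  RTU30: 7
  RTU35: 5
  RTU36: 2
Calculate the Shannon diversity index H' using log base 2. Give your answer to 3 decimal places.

1.733

Total N = 3+14+8+74+7+5+2 = 113, so the proportions are 0.02655, 0.12389, 0.0708, 0.65487, 0.06195, 0.04425, 0.0177 (working shown to 5 dp, full precision carried).
Each pᵢ log₂ pᵢ term: 0.02655×(-5.23522)=-0.13899, 0.12389×(-3.01282)=-0.37327, 0.0708×(-3.82018)=-0.27046, 0.65487×(-0.61073)=-0.39994, 0.06195×(-4.01282)=-0.24858, 0.04425×(-4.49825)=-0.19904, 0.0177×(-5.82018)=-0.10301.
Sum = -1.73329, so H' = 1.733.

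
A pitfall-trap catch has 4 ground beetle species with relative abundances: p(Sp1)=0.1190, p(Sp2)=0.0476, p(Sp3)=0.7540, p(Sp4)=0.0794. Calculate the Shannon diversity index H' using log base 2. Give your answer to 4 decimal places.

1.1719

Each pᵢ log₂ pᵢ term (working shown to 6 dp, full precision carried): 0.119×(-3.070967)=-0.365445, 0.0476×(-4.392895)=-0.209102, 0.754×(-0.407364)=-0.307152, 0.0794×(-3.654717)=-0.290185.
Sum = -1.171883, so H' = 1.1719.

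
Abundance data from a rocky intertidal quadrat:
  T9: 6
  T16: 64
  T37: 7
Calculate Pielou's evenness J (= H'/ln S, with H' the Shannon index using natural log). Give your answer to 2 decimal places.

0.52

Total N = 6+64+7 = 77, so the proportions are 0.0779, 0.8312, 0.0909 (working shown to 4 dp, full precision carried).
H' = −Σ pᵢ ln pᵢ = −((-0.1989) + (-0.1537) + (-0.2180)) = 0.5706.
With S = 3 species, ln S = 1.0986, so J = 0.5706/1.0986 = 0.5193, i.e. 0.52 to 2 decimal places.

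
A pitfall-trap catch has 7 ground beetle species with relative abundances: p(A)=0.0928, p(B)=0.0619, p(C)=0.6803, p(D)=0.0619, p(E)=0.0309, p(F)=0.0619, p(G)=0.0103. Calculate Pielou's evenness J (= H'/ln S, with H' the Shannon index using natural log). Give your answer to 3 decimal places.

0.593

H' = −Σ pᵢ ln pᵢ = −((-0.22061) + (-0.17222) + (-0.26207) + (-0.17222) + (-0.10744) + (-0.17222) + (-0.04713)) = 1.15391 (working shown to 5 dp, full precision carried).
With S = 7 species, ln S = 1.94591, so J = 1.15391/1.94591 = 0.59299, i.e. 0.593 to 3 decimal places.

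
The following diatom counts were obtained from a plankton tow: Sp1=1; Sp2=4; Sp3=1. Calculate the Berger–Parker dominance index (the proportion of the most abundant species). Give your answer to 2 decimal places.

0.67

Total N = 1+4+1 = 6, so the proportions are 0.1667, 0.6667, 0.1667 (working shown to 4 dp, full precision carried).
The largest proportion is 0.6667, i.e. d = 0.67 to 2 decimal places.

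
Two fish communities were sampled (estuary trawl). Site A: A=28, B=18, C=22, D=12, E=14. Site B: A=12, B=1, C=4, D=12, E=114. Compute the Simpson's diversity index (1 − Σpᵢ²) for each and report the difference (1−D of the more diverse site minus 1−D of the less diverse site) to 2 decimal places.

0.43

Site A: N=94, proportions 0.29787, 0.19149, 0.23404, 0.12766, 0.14894, giving 1−D = 0.78135 (working shown to 5 dp, full precision carried).
Site B: N=143, proportions 0.08392, 0.00699, 0.02797, 0.08392, 0.7972, giving 1−D = 0.34955.
Difference = |0.78135 − 0.34955| = 0.43180, i.e. 0.43 to 2 decimal places.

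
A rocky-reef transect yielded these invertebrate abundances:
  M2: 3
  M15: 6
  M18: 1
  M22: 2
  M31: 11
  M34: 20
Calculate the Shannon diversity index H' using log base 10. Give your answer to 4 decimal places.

0.6061

Total N = 3+6+1+2+11+20 = 43, so the proportions are 0.069767, 0.139535, 0.023256, 0.046512, 0.255814, 0.465116 (working shown to 6 dp, full precision carried).
Each pᵢ log₁₀ pᵢ term: 0.069767×(-1.156347)=-0.080675, 0.139535×(-0.855317)=-0.119347, 0.023256×(-1.633468)=-0.037988, 0.046512×(-1.332438)=-0.061974, 0.255814×(-0.592076)=-0.151461, 0.465116×(-0.332438)=-0.154623.
Sum = -0.606067, so H' = 0.6061.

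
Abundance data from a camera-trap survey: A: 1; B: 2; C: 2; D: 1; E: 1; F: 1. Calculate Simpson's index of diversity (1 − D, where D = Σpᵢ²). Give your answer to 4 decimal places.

Total N = 1+2+2+1+1+1 = 8, so the proportions are 0.125, 0.25, 0.25, 0.125, 0.125, 0.125 (working shown to 6 dp, full precision carried).
D = 0.125² + 0.25² + 0.25² + 0.125² + 0.125² + 0.125² = 0.015625 + 0.062500 + 0.062500 + 0.015625 + 0.015625 + 0.015625 = 0.187500.
So 1 − D = 0.812500, i.e. 0.8125 to 4 decimal places.

0.8125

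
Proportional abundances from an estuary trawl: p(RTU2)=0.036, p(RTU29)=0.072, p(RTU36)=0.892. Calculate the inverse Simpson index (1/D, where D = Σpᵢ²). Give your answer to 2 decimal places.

1.25

D = 0.036² + 0.072² + 0.892² = 0.00130 + 0.00518 + 0.79566 = 0.80214 (working shown to 5 dp, full precision carried).
So 1/D = 1.2467, i.e. 1.25 to 2 decimal places.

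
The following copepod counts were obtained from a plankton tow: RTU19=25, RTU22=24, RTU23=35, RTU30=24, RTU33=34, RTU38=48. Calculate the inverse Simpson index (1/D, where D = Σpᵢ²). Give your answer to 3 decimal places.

Total N = 25+24+35+24+34+48 = 190, so the proportions are 0.1315789, 0.1263158, 0.1842105, 0.1263158, 0.1789474, 0.2526316 (working shown to 7 dp, full precision carried).
D = 0.1315789² + 0.1263158² + 0.1842105² + 0.1263158² + 0.1789474² + 0.2526316² = 0.0173130 + 0.0159557 + 0.0339335 + 0.0159557 + 0.0320222 + 0.0638227 = 0.1790028.
So 1/D = 5.58651, i.e. 5.587 to 3 decimal places.

5.587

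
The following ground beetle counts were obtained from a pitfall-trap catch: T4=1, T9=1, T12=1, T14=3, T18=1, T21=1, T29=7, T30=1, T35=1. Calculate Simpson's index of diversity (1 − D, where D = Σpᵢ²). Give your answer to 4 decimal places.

0.7751

Total N = 1+1+1+3+1+1+7+1+1 = 17, so the proportions are 0.058824, 0.058824, 0.058824, 0.176471, 0.058824, 0.058824, 0.411765, 0.058824, 0.058824 (working shown to 6 dp, full precision carried).
D = 0.058824² + 0.058824² + 0.058824² + 0.176471² + 0.058824² + 0.058824² + 0.411765² + 0.058824² + 0.058824² = 0.003460 + 0.003460 + 0.003460 + 0.031142 + 0.003460 + 0.003460 + 0.169550 + 0.003460 + 0.003460 = 0.224913.
So 1 − D = 0.775087, i.e. 0.7751 to 4 decimal places.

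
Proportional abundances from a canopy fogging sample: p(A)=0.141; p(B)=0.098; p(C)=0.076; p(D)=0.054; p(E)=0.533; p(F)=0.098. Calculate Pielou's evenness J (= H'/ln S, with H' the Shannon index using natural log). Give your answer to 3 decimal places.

0.793

H' = −Σ pᵢ ln pᵢ = −((-0.27622) + (-0.22763) + (-0.19585) + (-0.15761) + (-0.33538) + (-0.22763)) = 1.42033 (working shown to 5 dp, full precision carried).
With S = 6 species, ln S = 1.79176, so J = 1.42033/1.79176 = 0.79270, i.e. 0.793 to 3 decimal places.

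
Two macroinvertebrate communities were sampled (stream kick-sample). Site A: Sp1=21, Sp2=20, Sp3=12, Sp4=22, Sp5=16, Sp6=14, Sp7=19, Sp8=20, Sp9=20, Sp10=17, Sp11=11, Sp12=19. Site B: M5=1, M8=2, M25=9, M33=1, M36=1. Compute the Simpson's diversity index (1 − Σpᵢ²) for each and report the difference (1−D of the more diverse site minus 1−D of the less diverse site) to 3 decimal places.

Site A: N=211, proportions 0.09953, 0.09479, 0.05687, 0.10427, 0.07583, 0.06635, 0.09005, 0.09479, 0.09479, 0.08057, 0.05213, 0.09005, giving 1−D = 0.91346 (working shown to 5 dp, full precision carried).
Site B: N=14, proportions 0.07143, 0.14286, 0.64286, 0.07143, 0.07143, giving 1−D = 0.55102.
Difference = |0.91346 − 0.55102| = 0.36244, i.e. 0.362 to 3 decimal places.

0.362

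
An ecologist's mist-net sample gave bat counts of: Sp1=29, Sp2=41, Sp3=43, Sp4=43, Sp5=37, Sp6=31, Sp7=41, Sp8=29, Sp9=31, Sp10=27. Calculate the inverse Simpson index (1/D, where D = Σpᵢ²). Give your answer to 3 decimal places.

Total N = 29+41+43+43+37+31+41+29+31+27 = 352, so the proportions are 0.0823864, 0.1164773, 0.1221591, 0.1221591, 0.1051136, 0.0880682, 0.1164773, 0.0823864, 0.0880682, 0.0767045 (working shown to 7 dp, full precision carried).
D = 0.0823864² + 0.1164773² + 0.1221591² + 0.1221591² + 0.1051136² + 0.0880682² + 0.1164773² + 0.0823864² + 0.0880682² + 0.0767045² = 0.0067875 + 0.0135670 + 0.0149228 + 0.0149228 + 0.0110489 + 0.0077560 + 0.0135670 + 0.0067875 + 0.0077560 + 0.0058836 = 0.1029991.
So 1/D = 9.70882, i.e. 9.709 to 3 decimal places.

9.709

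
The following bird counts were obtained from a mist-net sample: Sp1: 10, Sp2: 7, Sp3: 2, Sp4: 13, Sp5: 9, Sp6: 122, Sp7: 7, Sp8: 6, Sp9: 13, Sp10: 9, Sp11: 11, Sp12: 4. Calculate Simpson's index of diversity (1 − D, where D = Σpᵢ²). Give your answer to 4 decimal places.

Total N = 10+7+2+13+9+122+7+6+13+9+11+4 = 213, so the proportions are 0.0469484, 0.0328638, 0.0093897, 0.0610329, 0.0422535, 0.57277, 0.0328638, 0.028169, 0.0610329, 0.0422535, 0.0516432, 0.0187793 (working shown to 7 dp, full precision carried).
D = 0.0469484² + 0.0328638² + 0.0093897² + 0.0610329² + 0.0422535² + 0.57277² + 0.0328638² + 0.028169² + 0.0610329² + 0.0422535² + 0.0516432² + 0.0187793² = 0.0022041 + 0.0010800 + 0.0000882 + 0.0037250 + 0.0017854 + 0.3280654 + 0.0010800 + 0.0007935 + 0.0037250 + 0.0017854 + 0.0026670 + 0.0003527 = 0.3473517.
So 1 − D = 0.6526483, i.e. 0.6526 to 4 decimal places.

0.6526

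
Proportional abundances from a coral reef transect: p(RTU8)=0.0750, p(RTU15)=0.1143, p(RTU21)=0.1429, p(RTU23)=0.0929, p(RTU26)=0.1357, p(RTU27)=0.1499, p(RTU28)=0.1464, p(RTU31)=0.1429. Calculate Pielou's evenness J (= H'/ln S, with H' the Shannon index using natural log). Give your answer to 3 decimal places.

H' = −Σ pᵢ ln pᵢ = −((-0.19427) + (-0.24791) + (-0.27803) + (-0.22075) + (-0.27103) + (-0.28448) + (-0.28129) + (-0.27803)) = 2.05579 (working shown to 5 dp, full precision carried).
With S = 8 species, ln S = 2.07944, so J = 2.05579/2.07944 = 0.98863, i.e. 0.989 to 3 decimal places.

0.989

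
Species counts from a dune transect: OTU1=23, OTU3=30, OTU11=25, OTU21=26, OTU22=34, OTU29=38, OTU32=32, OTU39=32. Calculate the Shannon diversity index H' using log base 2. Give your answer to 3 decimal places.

Total N = 23+30+25+26+34+38+32+32 = 240, so the proportions are 0.09583, 0.125, 0.10417, 0.10833, 0.14167, 0.15833, 0.13333, 0.13333 (working shown to 5 dp, full precision carried).
Each pᵢ log₂ pᵢ term: 0.09583×(-3.38333)=-0.32424, 0.125×(-3.00000)=-0.37500, 0.10417×(-3.26303)=-0.33990, 0.10833×(-3.20645)=-0.34737, 0.14167×(-2.81943)=-0.39942, 0.15833×(-2.65896)=-0.42100, 0.13333×(-2.90689)=-0.38759, 0.13333×(-2.90689)=-0.38759.
Sum = -2.98209, so H' = 2.982.

2.982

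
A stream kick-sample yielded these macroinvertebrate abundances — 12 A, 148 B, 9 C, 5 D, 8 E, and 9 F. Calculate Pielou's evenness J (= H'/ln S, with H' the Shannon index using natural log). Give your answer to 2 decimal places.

0.50

Total N = 12+148+9+5+8+9 = 191, so the proportions are 0.0628, 0.7749, 0.0471, 0.0262, 0.0419, 0.0471 (working shown to 4 dp, full precision carried).
H' = −Σ pᵢ ln pᵢ = −((-0.1739) + (-0.1976) + (-0.1440) + (-0.0954) + (-0.1329) + (-0.1440)) = 0.8877.
With S = 6 species, ln S = 1.7918, so J = 0.8877/1.7918 = 0.4954, i.e. 0.50 to 2 decimal places.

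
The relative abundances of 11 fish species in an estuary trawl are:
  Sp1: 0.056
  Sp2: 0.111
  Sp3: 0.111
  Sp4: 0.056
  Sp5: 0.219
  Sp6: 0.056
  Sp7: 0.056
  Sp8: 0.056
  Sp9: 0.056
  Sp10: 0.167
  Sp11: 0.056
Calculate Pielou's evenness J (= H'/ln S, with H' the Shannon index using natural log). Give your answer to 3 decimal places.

H' = −Σ pᵢ ln pᵢ = −((-0.16141) + (-0.24400) + (-0.24400) + (-0.16141) + (-0.33259) + (-0.16141) + (-0.16141) + (-0.16141) + (-0.16141) + (-0.29889) + (-0.16141)) = 2.24939 (working shown to 5 dp, full precision carried).
With S = 11 species, ln S = 2.39790, so J = 2.24939/2.39790 = 0.93807, i.e. 0.938 to 3 decimal places.

0.938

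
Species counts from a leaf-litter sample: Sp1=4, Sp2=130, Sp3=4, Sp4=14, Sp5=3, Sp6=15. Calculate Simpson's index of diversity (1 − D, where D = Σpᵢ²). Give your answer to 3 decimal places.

0.399

Total N = 4+130+4+14+3+15 = 170, so the proportions are 0.02353, 0.76471, 0.02353, 0.08235, 0.01765, 0.08824 (working shown to 5 dp, full precision carried).
D = 0.02353² + 0.76471² + 0.02353² + 0.08235² + 0.01765² + 0.08824² = 0.00055 + 0.58478 + 0.00055 + 0.00678 + 0.00031 + 0.00779 = 0.60076.
So 1 − D = 0.39924, i.e. 0.399 to 3 decimal places.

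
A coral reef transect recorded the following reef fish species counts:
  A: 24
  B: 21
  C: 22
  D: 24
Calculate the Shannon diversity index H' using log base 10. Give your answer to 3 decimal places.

Total N = 24+21+22+24 = 91, so the proportions are 0.26374, 0.23077, 0.24176, 0.26374 (working shown to 5 dp, full precision carried).
Each pᵢ log₁₀ pᵢ term: 0.26374×(-0.57883)=-0.15266, 0.23077×(-0.63682)=-0.14696, 0.24176×(-0.61662)=-0.14907, 0.26374×(-0.57883)=-0.15266.
Sum = -0.60135, so H' = 0.601.

0.601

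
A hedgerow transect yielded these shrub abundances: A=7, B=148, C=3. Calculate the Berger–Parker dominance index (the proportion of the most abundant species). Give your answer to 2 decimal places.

Total N = 7+148+3 = 158, so the proportions are 0.0443, 0.9367, 0.019 (working shown to 4 dp, full precision carried).
The largest proportion is 0.9367, i.e. d = 0.94 to 2 decimal places.

0.94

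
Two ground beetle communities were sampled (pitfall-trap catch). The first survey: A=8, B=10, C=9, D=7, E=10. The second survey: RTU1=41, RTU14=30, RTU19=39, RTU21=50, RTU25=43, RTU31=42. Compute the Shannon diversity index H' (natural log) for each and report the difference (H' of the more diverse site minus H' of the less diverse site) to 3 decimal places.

The first survey: N=44, proportions 0.18182, 0.22727, 0.20455, 0.15909, 0.22727, giving H' = 1.60047 (working shown to 5 dp, full precision carried).
The second survey: N=245, proportions 0.16735, 0.12245, 0.15918, 0.20408, 0.17551, 0.17143, giving H' = 1.78091.
Difference = |1.60047 − 1.78091| = 0.18044, i.e. 0.180 to 3 decimal places.

0.180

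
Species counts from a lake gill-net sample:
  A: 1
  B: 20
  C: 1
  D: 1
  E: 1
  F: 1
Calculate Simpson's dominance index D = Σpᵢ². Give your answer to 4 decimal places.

Total N = 1+20+1+1+1+1 = 25, so the proportions are 0.04, 0.8, 0.04, 0.04, 0.04, 0.04 (working shown to 6 dp, full precision carried).
D = 0.04² + 0.8² + 0.04² + 0.04² + 0.04² + 0.04² = 0.001600 + 0.640000 + 0.001600 + 0.001600 + 0.001600 + 0.001600 = 0.648000.
To 4 decimal places, D = 0.6480.

0.6480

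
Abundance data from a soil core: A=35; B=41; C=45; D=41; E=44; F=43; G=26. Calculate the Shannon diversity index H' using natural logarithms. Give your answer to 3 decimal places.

Total N = 35+41+45+41+44+43+26 = 275, so the proportions are 0.12727, 0.14909, 0.16364, 0.14909, 0.16, 0.15636, 0.09455 (working shown to 5 dp, full precision carried).
Each pᵢ ln pᵢ term: 0.12727×(-2.06142)=-0.26236, 0.14909×(-1.90320)=-0.28375, 0.16364×(-1.81011)=-0.29620, 0.14909×(-1.90320)=-0.28375, 0.16×(-1.83258)=-0.29321, 0.15636×(-1.85557)=-0.29014, 0.09455×(-2.35867)=-0.22300.
Sum = -1.93242, so H' = 1.932.

1.932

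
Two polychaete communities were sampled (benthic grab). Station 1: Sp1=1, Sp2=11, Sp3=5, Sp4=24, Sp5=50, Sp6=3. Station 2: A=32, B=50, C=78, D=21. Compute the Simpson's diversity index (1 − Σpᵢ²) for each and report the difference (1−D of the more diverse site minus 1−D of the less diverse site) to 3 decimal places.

Station 1: N=94, proportions 0.01064, 0.11702, 0.05319, 0.25532, 0.53191, 0.03191, giving 1−D = 0.63422 (working shown to 5 dp, full precision carried).
Station 2: N=181, proportions 0.1768, 0.27624, 0.43094, 0.11602, giving 1−D = 0.69326.
Difference = |0.63422 − 0.69326| = 0.05904, i.e. 0.059 to 3 decimal places.

0.059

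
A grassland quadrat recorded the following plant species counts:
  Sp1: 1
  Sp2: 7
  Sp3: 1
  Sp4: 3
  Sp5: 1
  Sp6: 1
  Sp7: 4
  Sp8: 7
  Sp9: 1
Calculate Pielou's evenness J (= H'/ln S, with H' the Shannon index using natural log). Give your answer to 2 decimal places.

0.85

Total N = 1+7+1+3+1+1+4+7+1 = 26, so the proportions are 0.0385, 0.2692, 0.0385, 0.1154, 0.0385, 0.0385, 0.1538, 0.2692, 0.0385 (working shown to 4 dp, full precision carried).
H' = −Σ pᵢ ln pᵢ = −((-0.1253) + (-0.3533) + (-0.1253) + (-0.2492) + (-0.1253) + (-0.1253) + (-0.2880) + (-0.3533) + (-0.1253)) = 1.8703.
With S = 9 species, ln S = 2.1972, so J = 1.8703/2.1972 = 0.8512, i.e. 0.85 to 2 decimal places.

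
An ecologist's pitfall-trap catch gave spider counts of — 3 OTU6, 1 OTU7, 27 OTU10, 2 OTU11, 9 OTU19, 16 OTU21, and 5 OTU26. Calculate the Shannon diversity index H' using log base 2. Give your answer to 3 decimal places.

Total N = 3+1+27+2+9+16+5 = 63, so the proportions are 0.04762, 0.01587, 0.42857, 0.03175, 0.14286, 0.25397, 0.07937 (working shown to 5 dp, full precision carried).
Each pᵢ log₂ pᵢ term: 0.04762×(-4.39232)=-0.20916, 0.01587×(-5.97728)=-0.09488, 0.42857×(-1.22239)=-0.52388, 0.03175×(-4.97728)=-0.15801, 0.14286×(-2.80735)=-0.40105, 0.25397×(-1.97728)=-0.50217, 0.07937×(-3.65535)=-0.29011.
Sum = -2.17925, so H' = 2.179.

2.179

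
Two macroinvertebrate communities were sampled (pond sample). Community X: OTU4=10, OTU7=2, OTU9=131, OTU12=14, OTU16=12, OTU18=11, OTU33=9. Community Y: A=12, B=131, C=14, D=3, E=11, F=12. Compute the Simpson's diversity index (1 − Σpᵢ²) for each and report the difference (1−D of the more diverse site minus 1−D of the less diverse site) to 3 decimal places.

Community X: N=189, proportions 0.05291, 0.01058, 0.69312, 0.07407, 0.06349, 0.0582, 0.04762, giving 1−D = 0.50150 (working shown to 5 dp, full precision carried).
Community Y: N=183, proportions 0.06557, 0.71585, 0.0765, 0.01639, 0.06011, 0.06557, giving 1−D = 0.46923.
Difference = |0.50150 − 0.46923| = 0.03227, i.e. 0.032 to 3 decimal places.

0.032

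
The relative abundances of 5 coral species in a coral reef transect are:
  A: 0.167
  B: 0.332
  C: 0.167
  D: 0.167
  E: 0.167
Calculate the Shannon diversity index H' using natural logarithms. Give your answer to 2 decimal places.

1.56

Each pᵢ ln pᵢ term (working shown to 4 dp, full precision carried): 0.167×(-1.7898)=-0.2989, 0.332×(-1.1026)=-0.3661, 0.167×(-1.7898)=-0.2989, 0.167×(-1.7898)=-0.2989, 0.167×(-1.7898)=-0.2989.
Sum = -1.5616, so H' = 1.56.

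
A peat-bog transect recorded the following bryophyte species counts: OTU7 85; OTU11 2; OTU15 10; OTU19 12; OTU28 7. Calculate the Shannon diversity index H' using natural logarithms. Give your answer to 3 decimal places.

Total N = 85+2+10+12+7 = 116, so the proportions are 0.73276, 0.01724, 0.08621, 0.10345, 0.06034 (working shown to 5 dp, full precision carried).
Each pᵢ ln pᵢ term: 0.73276×(-0.31094)=-0.22784, 0.01724×(-4.06044)=-0.07001, 0.08621×(-2.45101)=-0.21129, 0.10345×(-2.26868)=-0.23469, 0.06034×(-2.80768)=-0.16943.
Sum = -0.91326, so H' = 0.913.

0.913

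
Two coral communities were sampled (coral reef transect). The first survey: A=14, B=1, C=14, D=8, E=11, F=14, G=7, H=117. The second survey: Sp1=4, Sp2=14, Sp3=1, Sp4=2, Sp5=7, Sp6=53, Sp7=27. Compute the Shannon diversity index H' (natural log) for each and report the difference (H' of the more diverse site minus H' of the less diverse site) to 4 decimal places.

The first survey: N=186, proportions 0.075269, 0.005376, 0.075269, 0.043011, 0.05914, 0.075269, 0.037634, 0.629032, giving H' = 1.329787 (working shown to 6 dp, full precision carried).
The second survey: N=108, proportions 0.037037, 0.12963, 0.009259, 0.018519, 0.064815, 0.490741, 0.25, giving H' = 1.377384.
Difference = |1.329787 − 1.377384| = 0.047597, i.e. 0.0476 to 4 decimal places.

0.0476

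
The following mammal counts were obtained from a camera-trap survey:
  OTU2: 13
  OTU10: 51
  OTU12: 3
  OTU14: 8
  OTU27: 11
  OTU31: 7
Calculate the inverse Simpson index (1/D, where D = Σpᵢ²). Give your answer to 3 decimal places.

Total N = 13+51+3+8+11+7 = 93, so the proportions are 0.139785, 0.548387, 0.032258, 0.086022, 0.11828, 0.075269 (working shown to 6 dp, full precision carried).
D = 0.139785² + 0.548387² + 0.032258² + 0.086022² + 0.11828² + 0.075269² = 0.019540 + 0.300728 + 0.001041 + 0.007400 + 0.013990 + 0.005665 = 0.348364.
So 1/D = 2.87056, i.e. 2.871 to 3 decimal places.

2.871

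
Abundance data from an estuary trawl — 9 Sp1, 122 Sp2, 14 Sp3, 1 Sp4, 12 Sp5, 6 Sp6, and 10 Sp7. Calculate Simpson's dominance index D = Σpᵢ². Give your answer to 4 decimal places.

Total N = 9+122+14+1+12+6+10 = 174, so the proportions are 0.051724, 0.701149, 0.08046, 0.005747, 0.068966, 0.034483, 0.057471 (working shown to 6 dp, full precision carried).
D = 0.051724² + 0.701149² + 0.08046² + 0.005747² + 0.068966² + 0.034483² + 0.057471² = 0.002675 + 0.491611 + 0.006474 + 0.000033 + 0.004756 + 0.001189 + 0.003303 = 0.510041.
To 4 decimal places, D = 0.5100.

0.5100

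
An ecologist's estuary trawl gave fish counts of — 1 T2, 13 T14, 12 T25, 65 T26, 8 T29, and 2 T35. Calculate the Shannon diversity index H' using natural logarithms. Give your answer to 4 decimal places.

Total N = 1+13+12+65+8+2 = 101, so the proportions are 0.009901, 0.128713, 0.118812, 0.643564, 0.079208, 0.019802 (working shown to 6 dp, full precision carried).
Each pᵢ ln pᵢ term: 0.009901×(-4.615121)=-0.045694, 0.128713×(-2.050171)=-0.263883, 0.118812×(-2.130214)=-0.253095, 0.643564×(-0.440733)=-0.283640, 0.079208×(-2.535679)=-0.200846, 0.019802×(-3.921973)=-0.077663.
Sum = -1.124821, so H' = 1.1248.

1.1248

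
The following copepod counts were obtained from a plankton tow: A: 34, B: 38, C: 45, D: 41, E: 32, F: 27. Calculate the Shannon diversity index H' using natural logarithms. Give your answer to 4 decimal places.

Total N = 34+38+45+41+32+27 = 217, so the proportions are 0.156682, 0.175115, 0.207373, 0.18894, 0.147465, 0.124424 (working shown to 6 dp, full precision carried).
Each pᵢ ln pᵢ term: 0.156682×(-1.853537)=-0.290416, 0.175115×(-1.742311)=-0.305105, 0.207373×(-1.573235)=-0.326247, 0.18894×(-1.666325)=-0.314836, 0.147465×(-1.914161)=-0.282273, 0.124424×(-2.084060)=-0.259307.
Sum = -1.778183, so H' = 1.7782.

1.7782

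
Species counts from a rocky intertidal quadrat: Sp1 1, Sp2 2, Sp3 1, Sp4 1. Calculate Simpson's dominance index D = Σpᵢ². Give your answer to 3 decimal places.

Total N = 1+2+1+1 = 5, so the proportions are 0.2, 0.4, 0.2, 0.2 (working shown to 5 dp, full precision carried).
D = 0.2² + 0.4² + 0.2² + 0.2² = 0.04000 + 0.16000 + 0.04000 + 0.04000 = 0.28000.
To 3 decimal places, D = 0.280.

0.280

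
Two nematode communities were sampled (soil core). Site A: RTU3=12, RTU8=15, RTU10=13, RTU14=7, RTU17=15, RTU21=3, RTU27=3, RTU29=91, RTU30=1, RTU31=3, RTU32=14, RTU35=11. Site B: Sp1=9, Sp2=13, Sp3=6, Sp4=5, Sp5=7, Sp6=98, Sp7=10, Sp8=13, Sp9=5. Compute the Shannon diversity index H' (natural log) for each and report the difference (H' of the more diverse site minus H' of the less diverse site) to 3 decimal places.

0.321

Site A: N=188, proportions 0.06383, 0.07979, 0.06915, 0.03723, 0.07979, 0.01596, 0.01596, 0.48404, 0.00532, 0.01596, 0.07447, 0.05851, giving H' = 1.82301 (working shown to 5 dp, full precision carried).
Site B: N=166, proportions 0.05422, 0.07831, 0.03614, 0.03012, 0.04217, 0.59036, 0.06024, 0.07831, 0.03012, giving H' = 1.50185.
Difference = |1.82301 − 1.50185| = 0.32116, i.e. 0.321 to 3 decimal places.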